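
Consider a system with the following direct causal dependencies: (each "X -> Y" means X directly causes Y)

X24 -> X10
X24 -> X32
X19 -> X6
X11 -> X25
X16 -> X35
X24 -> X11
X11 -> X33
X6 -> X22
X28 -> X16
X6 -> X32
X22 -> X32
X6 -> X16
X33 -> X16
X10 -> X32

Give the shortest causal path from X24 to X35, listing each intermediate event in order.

X24 → X11
X11 → X33
X33 → X16
X16 → X35
Length: 4 steps.

X24 → X11 → X33 → X16 → X35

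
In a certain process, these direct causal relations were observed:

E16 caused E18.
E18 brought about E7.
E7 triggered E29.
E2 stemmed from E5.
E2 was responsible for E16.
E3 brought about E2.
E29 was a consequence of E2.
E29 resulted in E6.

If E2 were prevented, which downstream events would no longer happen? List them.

E16, E18, E29, E6, E7

Downstream of E2: E16, E18, E7, E29, E6.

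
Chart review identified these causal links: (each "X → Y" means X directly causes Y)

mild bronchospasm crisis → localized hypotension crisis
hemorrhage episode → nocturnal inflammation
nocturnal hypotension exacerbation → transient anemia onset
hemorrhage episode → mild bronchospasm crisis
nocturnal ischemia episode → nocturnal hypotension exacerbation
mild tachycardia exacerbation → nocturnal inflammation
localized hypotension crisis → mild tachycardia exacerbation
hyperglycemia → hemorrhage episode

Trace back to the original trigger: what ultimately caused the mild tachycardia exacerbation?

the hyperglycemia

Tracing upstream from the mild tachycardia exacerbation: the mild tachycardia exacerbation ← the localized hypotension crisis ← the mild bronchospasm crisis ← the hemorrhage episode ← the hyperglycemia.
The hyperglycemia has no stated cause, so it is the root.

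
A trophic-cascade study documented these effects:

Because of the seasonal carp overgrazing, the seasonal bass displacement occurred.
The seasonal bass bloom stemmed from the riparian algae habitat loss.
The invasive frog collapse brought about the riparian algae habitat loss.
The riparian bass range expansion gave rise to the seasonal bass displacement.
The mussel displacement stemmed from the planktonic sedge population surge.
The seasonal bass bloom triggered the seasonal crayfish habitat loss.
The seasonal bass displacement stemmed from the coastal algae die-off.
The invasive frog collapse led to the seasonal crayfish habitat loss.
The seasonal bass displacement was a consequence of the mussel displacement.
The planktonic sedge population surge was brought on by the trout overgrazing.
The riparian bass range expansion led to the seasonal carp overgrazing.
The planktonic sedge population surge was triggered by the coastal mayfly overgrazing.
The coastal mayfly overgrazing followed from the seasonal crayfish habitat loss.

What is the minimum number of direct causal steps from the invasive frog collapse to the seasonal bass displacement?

Shortest chain: the invasive frog collapse → the seasonal crayfish habitat loss → the coastal mayfly overgrazing → the planktonic sedge population surge → the mussel displacement → the seasonal bass displacement.

5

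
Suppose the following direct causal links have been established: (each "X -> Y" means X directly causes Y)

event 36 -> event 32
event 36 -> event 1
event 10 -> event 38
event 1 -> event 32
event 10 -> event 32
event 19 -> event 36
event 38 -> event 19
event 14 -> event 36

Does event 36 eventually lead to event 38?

Event 36 leads to event 1, event 32; event 38 is not among them.

No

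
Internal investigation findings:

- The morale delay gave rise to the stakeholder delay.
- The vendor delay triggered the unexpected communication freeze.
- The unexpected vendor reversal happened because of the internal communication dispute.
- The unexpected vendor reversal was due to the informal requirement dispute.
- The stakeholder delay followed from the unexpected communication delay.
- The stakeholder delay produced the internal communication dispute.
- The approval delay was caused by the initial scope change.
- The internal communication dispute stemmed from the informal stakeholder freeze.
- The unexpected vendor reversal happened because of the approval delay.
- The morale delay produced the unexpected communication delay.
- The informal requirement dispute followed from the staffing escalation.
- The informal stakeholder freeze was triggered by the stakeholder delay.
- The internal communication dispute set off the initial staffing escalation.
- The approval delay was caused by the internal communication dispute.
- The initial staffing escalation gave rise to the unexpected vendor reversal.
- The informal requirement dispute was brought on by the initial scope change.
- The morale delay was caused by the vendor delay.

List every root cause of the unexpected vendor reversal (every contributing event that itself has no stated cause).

Tracing upstream from the unexpected vendor reversal: the unexpected vendor reversal ← the internal communication dispute ← the stakeholder delay ← the morale delay ← the vendor delay.
A separate upstream branch: the unexpected vendor reversal ← the approval delay ← the initial scope change.
A separate upstream branch: the unexpected vendor reversal ← the informal requirement dispute ← the staffing escalation.
Each of those chain origins has no stated cause.

the initial scope change, the staffing escalation, the vendor delay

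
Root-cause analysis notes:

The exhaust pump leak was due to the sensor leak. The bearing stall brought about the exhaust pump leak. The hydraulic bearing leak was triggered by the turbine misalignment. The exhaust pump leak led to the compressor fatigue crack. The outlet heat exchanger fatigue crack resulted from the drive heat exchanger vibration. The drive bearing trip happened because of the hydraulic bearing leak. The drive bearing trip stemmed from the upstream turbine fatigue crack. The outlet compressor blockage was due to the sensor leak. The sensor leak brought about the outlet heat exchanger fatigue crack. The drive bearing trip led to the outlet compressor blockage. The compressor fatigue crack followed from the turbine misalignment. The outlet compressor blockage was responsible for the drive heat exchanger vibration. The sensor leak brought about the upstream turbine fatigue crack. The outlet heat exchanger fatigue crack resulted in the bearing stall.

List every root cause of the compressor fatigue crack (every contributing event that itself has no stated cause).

the sensor leak, the turbine misalignment

Tracing upstream from the compressor fatigue crack: the compressor fatigue crack ← the exhaust pump leak ← the sensor leak.
A separate upstream branch: the compressor fatigue crack ← the turbine misalignment.
Each of those chain origins has no stated cause.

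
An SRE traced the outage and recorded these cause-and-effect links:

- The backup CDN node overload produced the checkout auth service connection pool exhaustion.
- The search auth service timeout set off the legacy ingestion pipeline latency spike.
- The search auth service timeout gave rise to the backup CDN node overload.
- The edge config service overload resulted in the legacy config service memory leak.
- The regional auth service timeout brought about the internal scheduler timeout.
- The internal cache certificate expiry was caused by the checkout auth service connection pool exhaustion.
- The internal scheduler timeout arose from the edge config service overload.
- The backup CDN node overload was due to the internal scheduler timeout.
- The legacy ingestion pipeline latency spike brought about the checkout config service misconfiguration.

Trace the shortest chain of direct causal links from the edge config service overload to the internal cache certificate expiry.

the edge config service overload → the internal scheduler timeout → the backup CDN node overload → the checkout auth service connection pool exhaustion → the internal cache certificate expiry

the edge config service overload → the internal scheduler timeout
the internal scheduler timeout → the backup CDN node overload
the backup CDN node overload → the checkout auth service connection pool exhaustion
the checkout auth service connection pool exhaustion → the internal cache certificate expiry
Length: 4 steps.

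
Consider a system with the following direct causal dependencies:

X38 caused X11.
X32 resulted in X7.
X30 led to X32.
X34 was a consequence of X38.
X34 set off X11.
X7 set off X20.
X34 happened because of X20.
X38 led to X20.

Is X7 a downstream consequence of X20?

No

X20 leads to X34, X11; X7 is not among them.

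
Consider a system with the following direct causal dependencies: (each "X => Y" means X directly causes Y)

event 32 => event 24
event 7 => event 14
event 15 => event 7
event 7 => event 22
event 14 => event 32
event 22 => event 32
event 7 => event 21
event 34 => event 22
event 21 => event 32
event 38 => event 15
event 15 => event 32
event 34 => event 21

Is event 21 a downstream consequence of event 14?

No

Event 14 leads to event 32, event 24; event 21 is not among them.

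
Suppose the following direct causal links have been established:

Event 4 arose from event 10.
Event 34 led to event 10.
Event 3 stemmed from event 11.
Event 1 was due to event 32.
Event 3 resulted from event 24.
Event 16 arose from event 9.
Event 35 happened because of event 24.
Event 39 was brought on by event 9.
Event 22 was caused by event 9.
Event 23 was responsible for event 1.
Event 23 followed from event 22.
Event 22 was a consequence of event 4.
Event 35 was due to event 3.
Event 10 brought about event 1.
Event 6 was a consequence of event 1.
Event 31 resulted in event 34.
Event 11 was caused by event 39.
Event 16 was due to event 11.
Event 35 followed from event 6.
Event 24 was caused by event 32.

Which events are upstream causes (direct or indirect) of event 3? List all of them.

Immediate causes of event 3: event 11, event 24.
Further upstream: event 9, event 39, event 32.

event 11, event 24, event 32, event 39, event 9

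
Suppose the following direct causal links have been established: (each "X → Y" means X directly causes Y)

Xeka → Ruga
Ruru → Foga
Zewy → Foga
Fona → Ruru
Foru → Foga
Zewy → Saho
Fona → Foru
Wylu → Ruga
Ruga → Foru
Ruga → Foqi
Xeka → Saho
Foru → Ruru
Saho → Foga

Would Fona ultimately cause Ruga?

Fona leads to Foru, Ruru, Foga; Ruga is not among them.

No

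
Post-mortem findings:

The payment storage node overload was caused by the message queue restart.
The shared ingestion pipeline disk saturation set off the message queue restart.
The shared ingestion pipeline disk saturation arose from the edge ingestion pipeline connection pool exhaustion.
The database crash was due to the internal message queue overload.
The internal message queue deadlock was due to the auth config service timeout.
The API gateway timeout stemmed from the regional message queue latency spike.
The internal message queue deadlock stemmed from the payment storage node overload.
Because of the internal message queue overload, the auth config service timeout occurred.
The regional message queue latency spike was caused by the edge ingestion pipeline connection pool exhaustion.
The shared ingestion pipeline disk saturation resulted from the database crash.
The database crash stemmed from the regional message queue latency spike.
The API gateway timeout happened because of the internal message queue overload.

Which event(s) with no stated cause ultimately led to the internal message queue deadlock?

Tracing upstream from the internal message queue deadlock: the internal message queue deadlock ← the payment storage node overload ← the message queue restart ← the shared ingestion pipeline disk saturation ← the edge ingestion pipeline connection pool exhaustion.
A separate upstream branch: the internal message queue deadlock ← the auth config service timeout ← the internal message queue overload.
Each of those chain origins has no stated cause.

the edge ingestion pipeline connection pool exhaustion, the internal message queue overload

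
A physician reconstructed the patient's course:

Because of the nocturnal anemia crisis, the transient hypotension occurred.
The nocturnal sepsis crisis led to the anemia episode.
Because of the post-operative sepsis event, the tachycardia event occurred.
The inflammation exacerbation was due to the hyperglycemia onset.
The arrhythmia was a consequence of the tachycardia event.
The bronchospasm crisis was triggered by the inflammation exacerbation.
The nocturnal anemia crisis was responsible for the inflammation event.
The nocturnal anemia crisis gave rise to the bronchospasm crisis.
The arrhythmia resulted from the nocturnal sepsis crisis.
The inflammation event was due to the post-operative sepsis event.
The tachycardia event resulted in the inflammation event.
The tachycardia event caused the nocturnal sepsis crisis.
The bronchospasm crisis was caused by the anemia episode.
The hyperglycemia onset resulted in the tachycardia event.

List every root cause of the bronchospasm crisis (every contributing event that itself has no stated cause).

Tracing upstream from the bronchospasm crisis: the bronchospasm crisis ← the anemia episode ← the nocturnal sepsis crisis ← the tachycardia event ← the post-operative sepsis event.
A separate upstream branch: the bronchospasm crisis ← the inflammation exacerbation ← the hyperglycemia onset.
A separate upstream branch: the bronchospasm crisis ← the nocturnal anemia crisis.
Each of those chain origins has no stated cause.

the hyperglycemia onset, the nocturnal anemia crisis, the post-operative sepsis event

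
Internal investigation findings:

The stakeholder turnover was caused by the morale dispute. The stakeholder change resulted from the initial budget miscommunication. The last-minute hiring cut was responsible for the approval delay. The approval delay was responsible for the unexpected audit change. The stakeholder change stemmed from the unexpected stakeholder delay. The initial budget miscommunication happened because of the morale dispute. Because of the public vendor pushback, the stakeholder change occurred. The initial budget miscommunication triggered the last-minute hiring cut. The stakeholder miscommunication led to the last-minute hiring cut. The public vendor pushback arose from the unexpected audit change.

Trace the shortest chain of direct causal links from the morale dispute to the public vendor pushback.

the morale dispute → the initial budget miscommunication
the initial budget miscommunication → the last-minute hiring cut
the last-minute hiring cut → the approval delay
the approval delay → the unexpected audit change
the unexpected audit change → the public vendor pushback
Length: 5 steps.

the morale dispute → the initial budget miscommunication → the last-minute hiring cut → the approval delay → the unexpected audit change → the public vendor pushback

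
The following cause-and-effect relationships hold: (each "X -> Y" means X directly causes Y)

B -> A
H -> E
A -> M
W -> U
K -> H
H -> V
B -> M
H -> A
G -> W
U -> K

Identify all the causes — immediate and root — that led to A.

Immediate causes of A: B, H.
Further upstream: G, W, U, K.

B, G, H, K, U, W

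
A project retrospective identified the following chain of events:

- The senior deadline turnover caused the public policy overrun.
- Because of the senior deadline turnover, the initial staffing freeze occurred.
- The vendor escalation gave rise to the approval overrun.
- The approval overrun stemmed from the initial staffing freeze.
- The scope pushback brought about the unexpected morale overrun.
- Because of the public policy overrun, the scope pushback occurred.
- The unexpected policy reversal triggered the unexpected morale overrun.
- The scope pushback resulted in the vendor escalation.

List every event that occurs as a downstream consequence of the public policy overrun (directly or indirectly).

Direct effects: the scope pushback.
2 steps out: the vendor escalation, the unexpected morale overrun.
3 steps out: the approval overrun.
Not reachable from it: the senior deadline turnover, the unexpected policy reversal, the initial staffing freeze.

the approval overrun, the scope pushback, the unexpected morale overrun, the vendor escalation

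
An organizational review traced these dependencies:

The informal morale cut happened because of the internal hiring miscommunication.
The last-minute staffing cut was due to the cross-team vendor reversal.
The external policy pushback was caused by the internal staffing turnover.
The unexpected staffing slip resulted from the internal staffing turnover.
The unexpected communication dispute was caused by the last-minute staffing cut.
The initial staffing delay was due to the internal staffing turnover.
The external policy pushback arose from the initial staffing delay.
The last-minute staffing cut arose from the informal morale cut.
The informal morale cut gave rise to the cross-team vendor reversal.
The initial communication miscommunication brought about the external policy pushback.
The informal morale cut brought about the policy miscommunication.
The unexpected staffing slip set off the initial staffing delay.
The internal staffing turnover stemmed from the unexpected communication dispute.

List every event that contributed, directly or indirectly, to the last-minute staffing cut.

Immediate causes of the last-minute staffing cut: the informal morale cut, the cross-team vendor reversal.
Further upstream: the internal hiring miscommunication.

the cross-team vendor reversal, the informal morale cut, the internal hiring miscommunication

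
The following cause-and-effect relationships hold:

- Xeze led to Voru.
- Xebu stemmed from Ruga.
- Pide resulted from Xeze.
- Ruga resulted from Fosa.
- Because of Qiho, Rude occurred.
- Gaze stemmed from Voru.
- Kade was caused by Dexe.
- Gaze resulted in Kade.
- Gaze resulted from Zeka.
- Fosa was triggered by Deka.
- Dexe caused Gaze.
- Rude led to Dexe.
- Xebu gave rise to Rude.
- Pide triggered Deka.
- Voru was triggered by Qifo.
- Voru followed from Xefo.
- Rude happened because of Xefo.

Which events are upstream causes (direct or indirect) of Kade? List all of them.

Immediate causes of Kade: Dexe, Gaze.
Further upstream: Xefo, Xeze, Pide, Deka, Fosa, Zeka, Ruga, Qiho, Qifo, Xebu, Voru, Rude.

Deka, Dexe, Fosa, Gaze, Pide, Qifo, Qiho, Rude, Ruga, Voru, Xebu, Xefo, Xeze, Zeka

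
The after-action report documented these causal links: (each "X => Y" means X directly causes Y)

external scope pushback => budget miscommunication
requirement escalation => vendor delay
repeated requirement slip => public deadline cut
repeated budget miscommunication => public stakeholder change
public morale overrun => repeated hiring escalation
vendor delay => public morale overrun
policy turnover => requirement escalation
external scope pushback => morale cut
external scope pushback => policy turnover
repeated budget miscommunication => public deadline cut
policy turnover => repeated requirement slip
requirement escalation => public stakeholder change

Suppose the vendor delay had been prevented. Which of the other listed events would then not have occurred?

Downstream of the vendor delay: the public morale overrun, the repeated hiring escalation.

the public morale overrun, the repeated hiring escalation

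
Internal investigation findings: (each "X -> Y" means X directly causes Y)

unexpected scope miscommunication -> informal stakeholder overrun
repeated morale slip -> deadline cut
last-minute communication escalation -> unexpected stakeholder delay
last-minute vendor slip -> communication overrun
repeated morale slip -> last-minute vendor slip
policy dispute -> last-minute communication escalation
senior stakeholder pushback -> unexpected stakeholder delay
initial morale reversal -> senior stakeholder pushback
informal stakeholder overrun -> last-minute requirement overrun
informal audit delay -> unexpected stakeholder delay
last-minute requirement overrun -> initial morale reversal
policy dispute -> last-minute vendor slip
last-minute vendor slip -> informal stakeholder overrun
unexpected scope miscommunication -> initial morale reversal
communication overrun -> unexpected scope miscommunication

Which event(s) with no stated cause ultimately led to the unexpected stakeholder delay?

the informal audit delay, the policy dispute, the repeated morale slip

Tracing upstream from the unexpected stakeholder delay: the unexpected stakeholder delay ← the informal audit delay.
A separate upstream branch: the unexpected stakeholder delay ← the senior stakeholder pushback ← the initial morale reversal ← the unexpected scope miscommunication ← the communication overrun ← the last-minute vendor slip ← the repeated morale slip.
A separate upstream branch: the unexpected stakeholder delay ← the last-minute communication escalation ← the policy dispute.
Each of those chain origins has no stated cause.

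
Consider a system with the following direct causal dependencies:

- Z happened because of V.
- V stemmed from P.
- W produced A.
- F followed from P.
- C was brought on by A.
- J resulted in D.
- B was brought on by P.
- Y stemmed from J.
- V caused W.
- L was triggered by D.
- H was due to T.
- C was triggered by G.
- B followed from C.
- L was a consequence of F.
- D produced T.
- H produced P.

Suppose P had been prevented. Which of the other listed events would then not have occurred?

A, F, V, W, Z

Downstream of P: F, V, W, L, A, Z, C, B.
Of those, still caused via another path: L, C, B.
The remainder have no surviving cause.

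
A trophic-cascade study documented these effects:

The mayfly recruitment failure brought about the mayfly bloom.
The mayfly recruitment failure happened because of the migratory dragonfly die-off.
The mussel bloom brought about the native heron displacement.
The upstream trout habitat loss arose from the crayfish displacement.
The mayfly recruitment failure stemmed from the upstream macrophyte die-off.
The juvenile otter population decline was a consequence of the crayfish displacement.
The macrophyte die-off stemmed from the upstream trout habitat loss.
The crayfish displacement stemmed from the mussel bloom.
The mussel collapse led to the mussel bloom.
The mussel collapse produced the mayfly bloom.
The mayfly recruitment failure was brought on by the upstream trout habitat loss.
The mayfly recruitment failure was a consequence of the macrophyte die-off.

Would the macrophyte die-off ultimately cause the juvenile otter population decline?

The macrophyte die-off leads to the mayfly recruitment failure, the mayfly bloom; the juvenile otter population decline is not among them.

No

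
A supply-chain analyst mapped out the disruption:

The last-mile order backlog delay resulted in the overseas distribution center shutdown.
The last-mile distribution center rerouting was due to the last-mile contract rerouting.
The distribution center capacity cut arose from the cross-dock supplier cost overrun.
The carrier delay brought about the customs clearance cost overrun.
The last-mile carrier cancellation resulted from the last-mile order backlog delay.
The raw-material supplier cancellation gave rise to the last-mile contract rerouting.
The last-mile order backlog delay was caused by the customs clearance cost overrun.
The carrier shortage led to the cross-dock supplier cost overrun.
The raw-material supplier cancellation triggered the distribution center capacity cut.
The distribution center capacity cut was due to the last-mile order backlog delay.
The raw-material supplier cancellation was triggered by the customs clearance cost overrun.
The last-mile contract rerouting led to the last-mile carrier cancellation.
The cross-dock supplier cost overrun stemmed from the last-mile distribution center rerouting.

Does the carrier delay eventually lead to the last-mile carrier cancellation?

Yes

There is a causal chain: the carrier delay → the customs clearance cost overrun → the last-mile order backlog delay → the last-mile carrier cancellation.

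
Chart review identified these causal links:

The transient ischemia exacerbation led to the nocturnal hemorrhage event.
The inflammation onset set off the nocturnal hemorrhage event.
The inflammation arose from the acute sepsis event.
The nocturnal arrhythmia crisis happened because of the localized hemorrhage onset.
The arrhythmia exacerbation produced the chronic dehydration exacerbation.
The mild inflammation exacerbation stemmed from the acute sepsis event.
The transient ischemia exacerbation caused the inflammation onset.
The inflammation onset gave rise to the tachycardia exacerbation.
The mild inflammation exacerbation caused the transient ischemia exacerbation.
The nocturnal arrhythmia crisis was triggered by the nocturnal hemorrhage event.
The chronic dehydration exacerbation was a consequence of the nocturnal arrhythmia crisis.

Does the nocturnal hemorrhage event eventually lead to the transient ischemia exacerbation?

The nocturnal hemorrhage event leads to the nocturnal arrhythmia crisis, the chronic dehydration exacerbation; the transient ischemia exacerbation is not among them.

No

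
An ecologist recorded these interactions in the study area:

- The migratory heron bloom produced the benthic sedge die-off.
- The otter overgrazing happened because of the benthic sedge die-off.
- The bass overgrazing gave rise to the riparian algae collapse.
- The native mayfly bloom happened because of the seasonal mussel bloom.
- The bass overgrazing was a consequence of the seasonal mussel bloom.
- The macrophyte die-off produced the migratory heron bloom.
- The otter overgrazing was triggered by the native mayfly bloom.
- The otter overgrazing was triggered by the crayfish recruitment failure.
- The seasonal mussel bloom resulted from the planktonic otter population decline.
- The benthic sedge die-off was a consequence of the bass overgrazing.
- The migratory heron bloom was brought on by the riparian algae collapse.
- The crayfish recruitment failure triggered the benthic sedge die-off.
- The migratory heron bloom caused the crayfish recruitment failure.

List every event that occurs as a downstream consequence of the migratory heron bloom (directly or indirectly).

the benthic sedge die-off, the crayfish recruitment failure, the otter overgrazing

Direct effects: the crayfish recruitment failure, the benthic sedge die-off.
2 steps out: the otter overgrazing.
Not reachable from it: the planktonic otter population decline, the seasonal mussel bloom, the bass overgrazing, the riparian algae collapse, the native mayfly bloom, the macrophyte die-off.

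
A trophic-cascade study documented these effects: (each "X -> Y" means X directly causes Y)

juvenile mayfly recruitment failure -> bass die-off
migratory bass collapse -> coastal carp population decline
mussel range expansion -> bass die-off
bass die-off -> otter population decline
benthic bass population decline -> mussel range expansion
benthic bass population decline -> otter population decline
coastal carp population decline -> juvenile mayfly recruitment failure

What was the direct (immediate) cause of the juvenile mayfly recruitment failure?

Upstream contributors include the migratory bass collapse, but only the coastal carp population decline feeds directly into the juvenile mayfly recruitment failure.

the coastal carp population decline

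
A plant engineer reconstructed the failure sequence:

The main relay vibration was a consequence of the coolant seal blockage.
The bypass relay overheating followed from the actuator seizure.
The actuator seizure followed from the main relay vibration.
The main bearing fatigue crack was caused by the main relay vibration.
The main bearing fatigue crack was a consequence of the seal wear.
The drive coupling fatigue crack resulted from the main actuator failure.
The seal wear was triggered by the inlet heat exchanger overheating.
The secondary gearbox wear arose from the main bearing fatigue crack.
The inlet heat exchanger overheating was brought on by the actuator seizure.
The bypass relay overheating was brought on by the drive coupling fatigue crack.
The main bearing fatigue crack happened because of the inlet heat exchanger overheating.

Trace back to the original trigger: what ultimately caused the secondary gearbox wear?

Tracing upstream from the secondary gearbox wear: the secondary gearbox wear ← the main bearing fatigue crack ← the main relay vibration ← the coolant seal blockage.
The coolant seal blockage has no stated cause, so it is the root.

the coolant seal blockage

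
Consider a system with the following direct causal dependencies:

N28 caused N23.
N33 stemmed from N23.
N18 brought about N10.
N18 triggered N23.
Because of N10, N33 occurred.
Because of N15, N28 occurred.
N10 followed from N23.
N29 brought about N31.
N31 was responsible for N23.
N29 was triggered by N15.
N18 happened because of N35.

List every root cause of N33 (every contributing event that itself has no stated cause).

N15, N35

Tracing upstream from N33: N33 ← N23 ← N18 ← N35.
A separate upstream branch: N33 ← N23 ← N28 ← N15.
Each of those chain origins has no stated cause.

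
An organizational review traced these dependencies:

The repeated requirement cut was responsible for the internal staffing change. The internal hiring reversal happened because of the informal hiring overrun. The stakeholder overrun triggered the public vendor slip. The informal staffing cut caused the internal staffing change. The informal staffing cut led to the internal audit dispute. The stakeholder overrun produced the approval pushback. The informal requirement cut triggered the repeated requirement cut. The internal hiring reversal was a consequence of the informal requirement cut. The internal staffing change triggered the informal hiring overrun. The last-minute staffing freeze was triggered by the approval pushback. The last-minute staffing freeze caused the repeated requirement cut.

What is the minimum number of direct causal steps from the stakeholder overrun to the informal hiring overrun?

Shortest chain: the stakeholder overrun → the approval pushback → the last-minute staffing freeze → the repeated requirement cut → the internal staffing change → the informal hiring overrun.

5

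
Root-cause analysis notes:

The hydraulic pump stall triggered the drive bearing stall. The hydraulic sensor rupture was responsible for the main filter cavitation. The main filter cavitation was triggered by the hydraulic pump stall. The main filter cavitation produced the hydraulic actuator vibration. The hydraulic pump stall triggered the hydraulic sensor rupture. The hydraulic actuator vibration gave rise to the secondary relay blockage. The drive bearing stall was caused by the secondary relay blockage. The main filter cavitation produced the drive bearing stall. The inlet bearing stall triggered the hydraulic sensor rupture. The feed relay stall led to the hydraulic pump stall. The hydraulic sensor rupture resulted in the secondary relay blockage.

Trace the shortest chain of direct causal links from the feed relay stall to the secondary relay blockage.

the feed relay stall → the hydraulic pump stall
the hydraulic pump stall → the hydraulic sensor rupture
the hydraulic sensor rupture → the secondary relay blockage
Length: 3 steps.

the feed relay stall → the hydraulic pump stall → the hydraulic sensor rupture → the secondary relay blockage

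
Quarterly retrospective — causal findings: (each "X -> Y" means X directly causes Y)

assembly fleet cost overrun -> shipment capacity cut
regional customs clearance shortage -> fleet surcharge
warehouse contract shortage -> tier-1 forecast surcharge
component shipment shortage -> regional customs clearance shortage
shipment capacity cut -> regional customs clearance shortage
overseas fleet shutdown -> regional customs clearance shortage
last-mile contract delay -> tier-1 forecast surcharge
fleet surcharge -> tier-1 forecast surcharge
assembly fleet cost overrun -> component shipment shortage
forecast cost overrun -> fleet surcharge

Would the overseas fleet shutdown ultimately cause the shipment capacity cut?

The overseas fleet shutdown leads to the regional customs clearance shortage, the fleet surcharge, the tier-1 forecast surcharge; the shipment capacity cut is not among them.

No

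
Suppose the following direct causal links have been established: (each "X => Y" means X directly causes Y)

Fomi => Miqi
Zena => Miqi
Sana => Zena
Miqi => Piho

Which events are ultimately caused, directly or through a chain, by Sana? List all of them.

Miqi, Piho, Zena

Direct effects: Zena.
2 steps out: Miqi.
3 steps out: Piho.
Not reachable from it: Fomi.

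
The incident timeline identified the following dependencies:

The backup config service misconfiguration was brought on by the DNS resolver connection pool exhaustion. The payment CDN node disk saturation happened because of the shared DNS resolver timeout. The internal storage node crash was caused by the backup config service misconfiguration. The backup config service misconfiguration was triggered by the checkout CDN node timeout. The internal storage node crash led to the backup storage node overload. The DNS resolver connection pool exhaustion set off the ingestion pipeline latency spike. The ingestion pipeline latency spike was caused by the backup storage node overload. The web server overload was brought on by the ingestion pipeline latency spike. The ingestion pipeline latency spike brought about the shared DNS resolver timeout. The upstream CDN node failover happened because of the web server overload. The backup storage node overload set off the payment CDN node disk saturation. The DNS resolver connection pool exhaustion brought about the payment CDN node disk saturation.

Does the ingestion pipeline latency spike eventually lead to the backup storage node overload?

No

The ingestion pipeline latency spike leads to the shared DNS resolver timeout, the payment CDN node disk saturation, the web server overload, the upstream CDN node failover; the backup storage node overload is not among them.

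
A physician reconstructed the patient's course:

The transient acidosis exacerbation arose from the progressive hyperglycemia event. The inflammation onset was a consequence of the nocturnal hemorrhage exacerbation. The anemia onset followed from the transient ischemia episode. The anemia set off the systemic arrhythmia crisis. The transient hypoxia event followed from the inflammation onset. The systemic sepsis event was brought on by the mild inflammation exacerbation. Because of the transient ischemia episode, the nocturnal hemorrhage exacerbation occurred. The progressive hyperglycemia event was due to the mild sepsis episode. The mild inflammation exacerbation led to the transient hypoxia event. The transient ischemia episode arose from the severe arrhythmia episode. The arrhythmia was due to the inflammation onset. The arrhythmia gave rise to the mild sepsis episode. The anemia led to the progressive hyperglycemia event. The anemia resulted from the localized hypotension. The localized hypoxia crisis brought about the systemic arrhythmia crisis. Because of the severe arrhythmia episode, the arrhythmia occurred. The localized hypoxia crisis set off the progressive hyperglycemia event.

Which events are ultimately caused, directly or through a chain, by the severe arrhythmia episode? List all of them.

Direct effects: the transient ischemia episode, the arrhythmia.
2 steps out: the nocturnal hemorrhage exacerbation, the anemia onset, the mild sepsis episode.
3 steps out: the inflammation onset, the progressive hyperglycemia event.
4 steps out: the transient hypoxia event, the transient acidosis exacerbation.
Not reachable from it: the localized hypotension, the anemia, the mild inflammation exacerbation, the systemic sepsis event, the localized hypoxia crisis, the systemic arrhythmia crisis.

the anemia onset, the arrhythmia, the inflammation onset, the mild sepsis episode, the nocturnal hemorrhage exacerbation, the progressive hyperglycemia event, the transient acidosis exacerbation, the transient hypoxia event, the transient ischemia episode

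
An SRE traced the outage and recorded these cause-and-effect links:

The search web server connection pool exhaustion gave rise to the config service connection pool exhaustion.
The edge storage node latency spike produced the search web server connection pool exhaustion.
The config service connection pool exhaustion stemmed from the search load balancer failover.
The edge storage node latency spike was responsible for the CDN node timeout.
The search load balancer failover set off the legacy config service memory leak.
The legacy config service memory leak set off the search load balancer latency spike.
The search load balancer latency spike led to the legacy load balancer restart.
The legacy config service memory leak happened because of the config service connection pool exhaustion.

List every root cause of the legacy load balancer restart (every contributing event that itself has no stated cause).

Tracing upstream from the legacy load balancer restart: the legacy load balancer restart ← the search load balancer latency spike ← the legacy config service memory leak ← the config service connection pool exhaustion ← the search web server connection pool exhaustion ← the edge storage node latency spike.
A separate upstream branch: the legacy load balancer restart ← the search load balancer latency spike ← the legacy config service memory leak ← the search load balancer failover.
Each of those chain origins has no stated cause.

the edge storage node latency spike, the search load balancer failover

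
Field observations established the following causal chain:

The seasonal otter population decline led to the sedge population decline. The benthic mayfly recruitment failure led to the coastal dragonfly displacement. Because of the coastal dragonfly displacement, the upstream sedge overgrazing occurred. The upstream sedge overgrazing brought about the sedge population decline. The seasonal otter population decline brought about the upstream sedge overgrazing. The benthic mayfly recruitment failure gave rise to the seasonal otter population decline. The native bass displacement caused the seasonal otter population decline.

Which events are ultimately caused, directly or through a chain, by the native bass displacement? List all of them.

the seasonal otter population decline, the sedge population decline, the upstream sedge overgrazing

Direct effects: the seasonal otter population decline.
2 steps out: the upstream sedge overgrazing, the sedge population decline.
Not reachable from it: the benthic mayfly recruitment failure, the coastal dragonfly displacement.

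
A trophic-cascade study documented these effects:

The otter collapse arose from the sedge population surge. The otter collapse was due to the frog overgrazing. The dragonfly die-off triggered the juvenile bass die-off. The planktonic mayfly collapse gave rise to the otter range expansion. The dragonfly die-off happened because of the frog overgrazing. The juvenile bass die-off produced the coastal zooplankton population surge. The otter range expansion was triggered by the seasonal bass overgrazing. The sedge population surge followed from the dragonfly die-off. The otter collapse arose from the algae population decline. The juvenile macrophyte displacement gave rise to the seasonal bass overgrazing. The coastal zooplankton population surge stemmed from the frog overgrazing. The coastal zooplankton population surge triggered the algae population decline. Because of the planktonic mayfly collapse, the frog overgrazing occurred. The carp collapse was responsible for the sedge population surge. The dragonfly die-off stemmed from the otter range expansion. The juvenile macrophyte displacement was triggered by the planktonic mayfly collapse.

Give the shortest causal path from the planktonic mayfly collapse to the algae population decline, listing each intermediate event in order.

the planktonic mayfly collapse → the frog overgrazing
the frog overgrazing → the coastal zooplankton population surge
the coastal zooplankton population surge → the algae population decline
Length: 3 steps.

the planktonic mayfly collapse → the frog overgrazing → the coastal zooplankton population surge → the algae population decline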